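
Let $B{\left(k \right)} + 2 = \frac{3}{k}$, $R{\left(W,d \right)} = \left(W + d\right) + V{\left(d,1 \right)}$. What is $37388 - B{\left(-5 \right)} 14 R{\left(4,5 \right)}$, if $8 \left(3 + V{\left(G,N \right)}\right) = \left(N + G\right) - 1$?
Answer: $\frac{752583}{20} \approx 37629.0$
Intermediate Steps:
$V{\left(G,N \right)} = - \frac{25}{8} + \frac{G}{8} + \frac{N}{8}$ ($V{\left(G,N \right)} = -3 + \frac{\left(N + G\right) - 1}{8} = -3 + \frac{\left(G + N\right) - 1}{8} = -3 + \frac{-1 + G + N}{8} = -3 + \left(- \frac{1}{8} + \frac{G}{8} + \frac{N}{8}\right) = - \frac{25}{8} + \frac{G}{8} + \frac{N}{8}$)
$R{\left(W,d \right)} = -3 + W + \frac{9 d}{8}$ ($R{\left(W,d \right)} = \left(W + d\right) + \left(- \frac{25}{8} + \frac{d}{8} + \frac{1}{8} \cdot 1\right) = \left(W + d\right) + \left(- \frac{25}{8} + \frac{d}{8} + \frac{1}{8}\right) = \left(W + d\right) + \left(-3 + \frac{d}{8}\right) = -3 + W + \frac{9 d}{8}$)
$B{\left(k \right)} = -2 + \frac{3}{k}$
$37388 - B{\left(-5 \right)} 14 R{\left(4,5 \right)} = 37388 - \left(-2 + \frac{3}{-5}\right) 14 \left(-3 + 4 + \frac{9}{8} \cdot 5\right) = 37388 - \left(-2 + 3 \left(- \frac{1}{5}\right)\right) 14 \left(-3 + 4 + \frac{45}{8}\right) = 37388 - \left(-2 - \frac{3}{5}\right) 14 \cdot \frac{53}{8} = 37388 - \left(- \frac{13}{5}\right) 14 \cdot \frac{53}{8} = 37388 - \left(- \frac{182}{5}\right) \frac{53}{8} = 37388 - - \frac{4823}{20} = 37388 + \frac{4823}{20} = \frac{752583}{20}$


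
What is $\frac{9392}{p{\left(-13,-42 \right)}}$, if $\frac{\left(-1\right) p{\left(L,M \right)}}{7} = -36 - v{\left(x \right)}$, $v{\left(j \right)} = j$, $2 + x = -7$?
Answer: $\frac{9392}{189} \approx 49.693$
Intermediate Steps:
$x = -9$ ($x = -2 - 7 = -9$)
$p{\left(L,M \right)} = 189$ ($p{\left(L,M \right)} = - 7 \left(-36 - -9\right) = - 7 \left(-36 + 9\right) = \left(-7\right) \left(-27\right) = 189$)
$\frac{9392}{p{\left(-13,-42 \right)}} = \frac{9392}{189}$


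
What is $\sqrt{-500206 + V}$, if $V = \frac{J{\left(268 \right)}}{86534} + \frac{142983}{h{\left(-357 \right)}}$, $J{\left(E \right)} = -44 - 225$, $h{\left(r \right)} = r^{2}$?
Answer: $\frac{3 i \sqrt{2454600041842170}}{210154} \approx 707.25 i$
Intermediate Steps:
$J{\left(E \right)} = -269$
$V = \frac{27978701}{25008326}$ ($V = - \frac{269}{86534} + \frac{142983}{\left(-357\right)^{2}} = \left(-269\right) \frac{1}{86534} + \frac{142983}{127449} = - \frac{269}{86534} + 142983 \cdot \frac{1}{127449} = - \frac{269}{86534} + \frac{15887}{14161} = \frac{27978701}{25008326} \approx 1.1188$)
$\sqrt{-500206 + V} = \sqrt{-500206 + \frac{27978701}{25008326}} = \sqrt{- \frac{12509286736455}{25008326}} = \frac{3 i \sqrt{2454600041842170}}{210154}$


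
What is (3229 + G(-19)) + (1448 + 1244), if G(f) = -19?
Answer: 5902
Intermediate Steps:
(3229 + G(-19)) + (1448 + 1244) = (3229 - 19) + (1448 + 1244) = 3210 + 2692 = 5902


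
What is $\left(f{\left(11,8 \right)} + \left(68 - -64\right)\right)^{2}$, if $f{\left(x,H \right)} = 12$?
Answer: $20736$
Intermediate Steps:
$\left(f{\left(11,8 \right)} + \left(68 - -64\right)\right)^{2} = \left(12 + \left(68 - -64\right)\right)^{2} = \left(12 + \left(68 + 64\right)\right)^{2} = \left(12 + 132\right)^{2} = 144^{2} = 20736$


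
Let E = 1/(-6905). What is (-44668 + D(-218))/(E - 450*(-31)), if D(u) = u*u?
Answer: 19720680/96324749 ≈ 0.20473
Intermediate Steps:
D(u) = u²
E = -1/6905 ≈ -0.00014482
(-44668 + D(-218))/(E - 450*(-31)) = (-44668 + (-218)²)/(-1/6905 - 450*(-31)) = (-44668 + 47524)/(-1/6905 + 13950) = 2856/(96324749/6905) = 2856*(6905/96324749) = 19720680/96324749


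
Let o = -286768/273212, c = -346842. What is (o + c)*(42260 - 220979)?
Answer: 4233928318172142/68303 ≈ 6.1987e+10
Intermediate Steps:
o = -71692/68303 (o = -286768*1/273212 = -71692/68303 ≈ -1.0496)
(o + c)*(42260 - 220979) = (-71692/68303 - 346842)*(42260 - 220979) = -23690420818/68303*(-178719) = 4233928318172142/68303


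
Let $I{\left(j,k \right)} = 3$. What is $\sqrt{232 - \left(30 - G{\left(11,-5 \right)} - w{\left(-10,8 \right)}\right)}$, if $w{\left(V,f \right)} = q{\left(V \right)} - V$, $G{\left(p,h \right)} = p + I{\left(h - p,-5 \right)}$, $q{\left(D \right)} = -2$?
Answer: $4 \sqrt{14} \approx 14.967$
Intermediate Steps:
$G{\left(p,h \right)} = 3 + p$ ($G{\left(p,h \right)} = p + 3 = 3 + p$)
$w{\left(V,f \right)} = -2 - V$
$\sqrt{232 - \left(30 - G{\left(11,-5 \right)} - w{\left(-10,8 \right)}\right)} = \sqrt{232 + \left(\left(\left(3 + 11\right) - -8\right) - 30\right)} = \sqrt{232 + \left(\left(14 + \left(-2 + 10\right)\right) - 30\right)} = \sqrt{232 + \left(\left(14 + 8\right) - 30\right)} = \sqrt{232 + \left(22 - 30\right)} = \sqrt{232 - 8} = \sqrt{224} = 4 \sqrt{14}$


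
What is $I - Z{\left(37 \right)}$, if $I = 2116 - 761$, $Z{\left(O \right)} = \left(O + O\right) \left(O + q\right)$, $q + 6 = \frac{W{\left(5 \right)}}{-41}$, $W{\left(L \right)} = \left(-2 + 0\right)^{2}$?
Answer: $- \frac{38203}{41} \approx -931.78$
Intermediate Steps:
$W{\left(L \right)} = 4$ ($W{\left(L \right)} = \left(-2\right)^{2} = 4$)
$q = - \frac{250}{41}$ ($q = -6 + \frac{4}{-41} = -6 + 4 \left(- \frac{1}{41}\right) = -6 - \frac{4}{41} = - \frac{250}{41} \approx -6.0976$)
$Z{\left(O \right)} = 2 O \left(- \frac{250}{41} + O\right)$ ($Z{\left(O \right)} = \left(O + O\right) \left(O - \frac{250}{41}\right) = 2 O \left(- \frac{250}{41} + O\right)$)
$I = 1355$ ($I = 2116 - 761 = 1355$)
$I - Z{\left(37 \right)} = 1355 - \frac{2}{41} \cdot 37 \left(-250 + 41 \cdot 37\right) = 1355 - \frac{2}{41} \cdot 37 \left(-250 + 1517\right) = 1355 - \frac{2}{41} \cdot 37 \cdot 1267 = 1355 - \frac{93758}{41} = - \frac{38203}{41}$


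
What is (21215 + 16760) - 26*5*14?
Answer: 36155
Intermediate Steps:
(21215 + 16760) - 26*5*14 = 37975 - 130*14 = 37975 - 1820 = 36155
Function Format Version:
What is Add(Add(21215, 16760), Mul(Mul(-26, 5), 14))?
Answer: 36155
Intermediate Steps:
Add(Add(21215, 16760), Mul(Mul(-26, 5), 14)) = Add(37975, Mul(-130, 14)) = Add(37975, -1820) = 36155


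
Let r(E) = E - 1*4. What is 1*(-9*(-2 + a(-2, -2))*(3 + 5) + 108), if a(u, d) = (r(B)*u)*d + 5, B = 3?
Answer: 180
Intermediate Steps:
r(E) = -4 + E (r(E) = E - 4 = -4 + E)
a(u, d) = 5 - d*u (a(u, d) = ((-4 + 3)*u)*d + 5 = (-u)*d + 5 = -d*u + 5 = 5 - d*u)
1*(-9*(-2 + a(-2, -2))*(3 + 5) + 108) = 1*(-9*(-2 + (5 - 1*(-2)*(-2)))*(3 + 5) + 108) = 1*(-9*(-2 + (5 - 4))*8 + 108) = 1*(-9*(-2 + 1)*8 + 108) = 1*(-(-9)*8 + 108) = 1*(-9*(-8) + 108) = 1*(72 + 108) = 1*180 = 180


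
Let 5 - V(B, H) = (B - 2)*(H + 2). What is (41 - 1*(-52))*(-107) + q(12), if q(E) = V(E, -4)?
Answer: -9926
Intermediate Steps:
V(B, H) = 5 - (-2 + B)*(2 + H) (V(B, H) = 5 - (B - 2)*(H + 2) = 5 - (-2 + B)*(2 + H))
q(E) = 1 + 2*E (q(E) = 9 - 2*E + 2*(-4) - 1*E*(-4) = 9 - 2*E - 8 + 4*E = 1 + 2*E)
(41 - 1*(-52))*(-107) + q(12) = (41 - 1*(-52))*(-107) + (1 + 2*12) = (41 + 52)*(-107) + (1 + 24) = 93*(-107) + 25 = -9951 + 25 = -9926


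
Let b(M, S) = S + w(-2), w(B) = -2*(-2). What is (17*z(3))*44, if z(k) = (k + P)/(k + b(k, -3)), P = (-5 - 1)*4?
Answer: -3927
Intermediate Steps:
w(B) = 4
b(M, S) = 4 + S (b(M, S) = S + 4 = 4 + S)
P = -24 (P = -6*4 = -24)
z(k) = (-24 + k)/(1 + k) (z(k) = (k - 24)/(k + (4 - 3)) = (-24 + k)/(k + 1) = (-24 + k)/(1 + k))
(17*z(3))*44 = (17*((-24 + 3)/(1 + 3)))*44 = (17*(-21/4))*44 = -357/4*44 = -3927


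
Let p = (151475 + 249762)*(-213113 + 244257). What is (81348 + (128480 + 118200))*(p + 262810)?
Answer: 4099165142526264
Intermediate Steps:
p = 12496125128 (p = 401237*31144 = 12496125128)
(81348 + (128480 + 118200))*(p + 262810) = (81348 + (128480 + 118200))*(12496125128 + 262810) = (81348 + 246680)*12496387938 = 328028*12496387938 = 4099165142526264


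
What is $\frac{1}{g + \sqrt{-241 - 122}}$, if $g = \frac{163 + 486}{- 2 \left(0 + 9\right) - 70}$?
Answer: $- \frac{472}{26713} - \frac{704 i \sqrt{3}}{26713} \approx -0.017669 - 0.045647 i$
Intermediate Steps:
$g = - \frac{59}{8}$ ($g = \frac{649}{\left(-2\right) 9 - 70} = \frac{649}{-18 - 70} = \frac{649}{-88} = 649 \left(- \frac{1}{88}\right) = - \frac{59}{8} \approx -7.375$)
$\frac{1}{g + \sqrt{-241 - 122}} = \frac{1}{- \frac{59}{8} + \sqrt{-241 - 122}} = \frac{1}{- \frac{59}{8} + \sqrt{-363}} = \frac{1}{- \frac{59}{8} + 11 i \sqrt{3}}$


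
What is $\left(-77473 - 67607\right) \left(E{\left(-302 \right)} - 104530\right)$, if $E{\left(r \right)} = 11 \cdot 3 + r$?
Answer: $15204238920$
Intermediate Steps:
$E{\left(r \right)} = 33 + r$
$\left(-77473 - 67607\right) \left(E{\left(-302 \right)} - 104530\right) = \left(-77473 - 67607\right) \left(\left(33 - 302\right) - 104530\right) = - 145080 \left(-269 - 104530\right) = \left(-145080\right) \left(-104799\right) = 15204238920$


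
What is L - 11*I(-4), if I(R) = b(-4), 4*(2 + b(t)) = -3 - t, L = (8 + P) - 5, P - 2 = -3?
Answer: 85/4 ≈ 21.250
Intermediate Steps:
P = -1 (P = 2 - 3 = -1)
L = 2 (L = (8 - 1) - 5 = 7 - 5 = 2)
b(t) = -11/4 - t/4 (b(t) = -2 + (-3 - t)/4 = -2 + (-3/4 - t/4) = -11/4 - t/4)
I(R) = -7/4 (I(R) = -11/4 - 1/4*(-4) = -11/4 + 1 = -7/4)
L - 11*I(-4) = 2 - 11*(-7/4) = 2 + 77/4 = 85/4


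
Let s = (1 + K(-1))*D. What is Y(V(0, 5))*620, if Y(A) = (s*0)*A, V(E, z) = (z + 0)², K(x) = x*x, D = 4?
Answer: 0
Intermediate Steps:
K(x) = x²
V(E, z) = z²
s = 8 (s = (1 + (-1)²)*4 = (1 + 1)*4 = 2*4 = 8)
Y(A) = 0 (Y(A) = (8*0)*A = 0*A = 0)
Y(V(0, 5))*620 = 0*620 = 0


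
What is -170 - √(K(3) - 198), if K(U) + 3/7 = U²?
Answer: -170 - I*√9282/7 ≈ -170.0 - 13.763*I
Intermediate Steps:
K(U) = -3/7 + U²
-170 - √(K(3) - 198) = -170 - √((-3/7 + 3²) - 198) = -170 - √((-3/7 + 9) - 198) = -170 - √(60/7 - 198) = -170 - √(-1326/7) = -170 - I*√9282/7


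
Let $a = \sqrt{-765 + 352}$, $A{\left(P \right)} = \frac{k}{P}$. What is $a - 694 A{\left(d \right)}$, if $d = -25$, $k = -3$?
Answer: $- \frac{2082}{25} + i \sqrt{413} \approx -83.28 + 20.322 i$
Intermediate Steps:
$A{\left(P \right)} = - \frac{3}{P}$
$a = i \sqrt{413}$ ($a = \sqrt{-413} = i \sqrt{413} \approx 20.322 i$)
$a - 694 A{\left(d \right)} = i \sqrt{413} - 694 \left(- \frac{3}{-25}\right) = i \sqrt{413} - 694 \left(\left(-3\right) \left(- \frac{1}{25}\right)\right) = i \sqrt{413} - \frac{2082}{25} = - \frac{2082}{25} + i \sqrt{413}$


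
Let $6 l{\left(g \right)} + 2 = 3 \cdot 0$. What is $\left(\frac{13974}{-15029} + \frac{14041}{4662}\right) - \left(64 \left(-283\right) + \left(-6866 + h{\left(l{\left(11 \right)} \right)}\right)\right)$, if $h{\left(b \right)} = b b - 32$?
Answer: $\frac{35764667191}{1429902} \approx 25012.0$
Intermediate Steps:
$l{\left(g \right)} = - \frac{1}{3}$ ($l{\left(g \right)} = - \frac{1}{3} + \frac{3 \cdot 0}{6} = - \frac{1}{3} + \frac{1}{6} \cdot 0 = - \frac{1}{3} + 0 = - \frac{1}{3}$)
$h{\left(b \right)} = -32 + b^{2}$ ($h{\left(b \right)} = b^{2} - 32 = -32 + b^{2}$)
$\left(\frac{13974}{-15029} + \frac{14041}{4662}\right) - \left(64 \left(-283\right) + \left(-6866 + h{\left(l{\left(11 \right)} \right)}\right)\right) = \left(\frac{13974}{-15029} + \frac{14041}{4662}\right) - \left(64 \left(-283\right) - \left(6898 - \frac{1}{9}\right)\right) = \left(13974 \left(- \frac{1}{15029}\right) + 14041 \cdot \frac{1}{4662}\right) - \left(-18112 + \left(-6866 + \left(-32 + \frac{1}{9}\right)\right)\right) = \left(- \frac{13974}{15029} + \frac{14041}{4662}\right) - \left(-18112 - \frac{62081}{9}\right) = \frac{2977049}{1429902} - \left(-18112 - \frac{62081}{9}\right) = \frac{2977049}{1429902} - - \frac{225089}{9} = \frac{2977049}{1429902} + \frac{225089}{9} = \frac{35764667191}{1429902}$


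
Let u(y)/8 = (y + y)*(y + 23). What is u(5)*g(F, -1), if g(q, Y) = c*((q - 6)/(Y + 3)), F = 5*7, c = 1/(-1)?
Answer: -32480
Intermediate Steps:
u(y) = 16*y*(23 + y) (u(y) = 8*((y + y)*(y + 23)) = 8*((2*y)*(23 + y)) = 8*(2*y*(23 + y)) = 16*y*(23 + y))
c = -1
F = 35
g(q, Y) = -(-6 + q)/(3 + Y) (g(q, Y) = -(q - 6)/(Y + 3) = -(-6 + q)/(3 + Y))
u(5)*g(F, -1) = (16*5*(23 + 5))*((6 - 1*35)/(3 - 1)) = (16*5*28)*((6 - 35)/2) = 2240*((½)*(-29)) = 2240*(-29/2) = -32480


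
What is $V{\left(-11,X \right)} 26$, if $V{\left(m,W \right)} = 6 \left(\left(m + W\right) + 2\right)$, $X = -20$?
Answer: $-4524$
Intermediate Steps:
$V{\left(m,W \right)} = 12 + 6 W + 6 m$ ($V{\left(m,W \right)} = 6 \left(\left(W + m\right) + 2\right) = 6 \left(2 + W + m\right) = 12 + 6 W + 6 m$)
$V{\left(-11,X \right)} 26 = \left(12 + 6 \left(-20\right) + 6 \left(-11\right)\right) 26 = \left(12 - 120 - 66\right) 26 = \left(-174\right) 26 = -4524$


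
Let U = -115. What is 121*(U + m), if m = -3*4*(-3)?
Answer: -9559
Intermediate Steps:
m = 36 (m = -12*(-3) = 36)
121*(U + m) = 121*(-115 + 36) = 121*(-79) = -9559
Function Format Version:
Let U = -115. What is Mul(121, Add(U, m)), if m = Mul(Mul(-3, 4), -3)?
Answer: -9559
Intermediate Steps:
m = 36 (m = Mul(-12, -3) = 36)
Mul(121, Add(U, m)) = Mul(121, Add(-115, 36)) = Mul(121, -79) = -9559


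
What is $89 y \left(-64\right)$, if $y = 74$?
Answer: $-421504$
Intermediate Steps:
$89 y \left(-64\right) = 89 \cdot 74 \left(-64\right) = 6586 \left(-64\right) = -421504$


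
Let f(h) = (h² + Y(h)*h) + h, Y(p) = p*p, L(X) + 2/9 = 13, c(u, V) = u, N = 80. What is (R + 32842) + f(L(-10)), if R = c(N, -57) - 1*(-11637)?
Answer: 34132726/729 ≈ 46821.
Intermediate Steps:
L(X) = 115/9 (L(X) = -2/9 + 13 = 115/9)
Y(p) = p²
R = 11717 (R = 80 - 1*(-11637) = 80 + 11637 = 11717)
f(h) = h + h² + h³ (f(h) = (h² + h²*h) + h = (h² + h³) + h = h + h² + h³)
(R + 32842) + f(L(-10)) = (11717 + 32842) + 115*(1 + 115/9 + (115/9)²)/9 = 44559 + 115*(1 + 115/9 + 13225/81)/9 = 44559 + (115/9)*(14341/81) = 44559 + 1649215/729 = 34132726/729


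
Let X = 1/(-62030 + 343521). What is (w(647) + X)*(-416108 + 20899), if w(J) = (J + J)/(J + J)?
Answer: -111248171828/281491 ≈ -3.9521e+5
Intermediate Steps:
X = 1/281491 ≈ 3.5525e-6
w(J) = 1 (w(J) = (2*J)/((2*J)) = (2*J)*(1/(2*J)) = 1)
(w(647) + X)*(-416108 + 20899) = (1 + 1/281491)*(-416108 + 20899) = (281492/281491)*(-395209) = -111248171828/281491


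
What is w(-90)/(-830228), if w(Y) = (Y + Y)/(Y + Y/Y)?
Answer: -45/18472573 ≈ -2.4360e-6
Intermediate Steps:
w(Y) = 2*Y/(1 + Y) (w(Y) = (2*Y)/(Y + 1) = (2*Y)/(1 + Y) = 2*Y/(1 + Y))
w(-90)/(-830228) = (2*(-90)/(1 - 90))/(-830228) = (2*(-90)/(-89))*(-1/830228) = (2*(-90)*(-1/89))*(-1/830228) = (180/89)*(-1/830228) = -45/18472573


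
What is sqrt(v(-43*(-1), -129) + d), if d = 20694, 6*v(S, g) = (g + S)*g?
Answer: sqrt(22543) ≈ 150.14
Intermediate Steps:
v(S, g) = g*(S + g)/6 (v(S, g) = ((g + S)*g)/6 = ((S + g)*g)/6 = (g*(S + g))/6 = g*(S + g)/6)
sqrt(v(-43*(-1), -129) + d) = sqrt((1/6)*(-129)*(-43*(-1) - 129) + 20694) = sqrt((1/6)*(-129)*(43 - 129) + 20694) = sqrt((1/6)*(-129)*(-86) + 20694) = sqrt(1849 + 20694) = sqrt(22543)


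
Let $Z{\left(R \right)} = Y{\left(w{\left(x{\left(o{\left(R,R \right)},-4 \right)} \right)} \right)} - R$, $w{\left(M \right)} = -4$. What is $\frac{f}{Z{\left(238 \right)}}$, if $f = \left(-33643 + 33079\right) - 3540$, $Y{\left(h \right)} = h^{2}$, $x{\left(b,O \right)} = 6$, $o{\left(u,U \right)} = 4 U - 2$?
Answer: $\frac{684}{37} \approx 18.486$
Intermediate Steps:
$o{\left(u,U \right)} = -2 + 4 U$
$f = -4104$ ($f = -564 - 3540 = -4104$)
$Z{\left(R \right)} = 16 - R$ ($Z{\left(R \right)} = \left(-4\right)^{2} - R = 16 - R$)
$\frac{f}{Z{\left(238 \right)}} = - \frac{4104}{16 - 238} = - \frac{4104}{-222} = \left(-4104\right) \left(- \frac{1}{222}\right) = \frac{684}{37}$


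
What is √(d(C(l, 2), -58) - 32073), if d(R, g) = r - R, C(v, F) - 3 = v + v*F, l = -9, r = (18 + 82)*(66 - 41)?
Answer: I*√29549 ≈ 171.9*I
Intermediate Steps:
r = 2500 (r = 100*25 = 2500)
C(v, F) = 3 + v + F*v (C(v, F) = 3 + (v + v*F) = 3 + (v + F*v) = 3 + v + F*v)
d(R, g) = 2500 - R
√(d(C(l, 2), -58) - 32073) = √((2500 - (3 - 9 + 2*(-9))) - 32073) = √((2500 - (3 - 9 - 18)) - 32073) = √((2500 - 1*(-24)) - 32073) = √((2500 + 24) - 32073) = √(2524 - 32073) = √(-29549) = I*√29549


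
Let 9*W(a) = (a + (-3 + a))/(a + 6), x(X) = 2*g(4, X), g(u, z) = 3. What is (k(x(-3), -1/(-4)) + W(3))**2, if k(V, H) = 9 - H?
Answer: 900601/11664 ≈ 77.212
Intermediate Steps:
x(X) = 6 (x(X) = 2*3 = 6)
W(a) = (-3 + 2*a)/(9*(6 + a)) (W(a) = ((a + (-3 + a))/(a + 6))/9 = ((-3 + 2*a)/(6 + a))/9 = (-3 + 2*a)/(9*(6 + a)))
(k(x(-3), -1/(-4)) + W(3))**2 = ((9 - (-1)/(-4)) + (-3 + 2*3)/(9*(6 + 3)))**2 = ((9 - (-1)*(-1)/4) + (1/9)*(-3 + 6)/9)**2 = ((9 - 1*1/4) + (1/9)*(1/9)*3)**2 = ((9 - 1/4) + 1/27)**2 = (35/4 + 1/27)**2 = (949/108)**2 = 900601/11664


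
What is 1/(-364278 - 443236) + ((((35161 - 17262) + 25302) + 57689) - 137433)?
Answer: -29508984103/807514 ≈ -36543.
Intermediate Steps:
1/(-364278 - 443236) + ((((35161 - 17262) + 25302) + 57689) - 137433) = 1/(-807514) + (((17899 + 25302) + 57689) - 137433) = -1/807514 + ((43201 + 57689) - 137433) = -1/807514 + (100890 - 137433) = -1/807514 - 36543 = -29508984103/807514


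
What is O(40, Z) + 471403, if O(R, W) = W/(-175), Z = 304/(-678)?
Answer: 27965983127/59325 ≈ 4.7140e+5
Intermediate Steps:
Z = -152/339 (Z = 304*(-1/678) = -152/339 ≈ -0.44838)
O(R, W) = -W/175 (O(R, W) = W*(-1/175) = -W/175)
O(40, Z) + 471403 = -1/175*(-152/339) + 471403 = 152/59325 + 471403 = 27965983127/59325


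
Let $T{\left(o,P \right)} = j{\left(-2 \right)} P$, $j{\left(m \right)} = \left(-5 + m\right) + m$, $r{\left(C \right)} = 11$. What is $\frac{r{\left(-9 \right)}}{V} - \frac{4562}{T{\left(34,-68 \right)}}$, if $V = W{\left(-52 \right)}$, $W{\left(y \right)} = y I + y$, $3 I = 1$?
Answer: $- \frac{242273}{31824} \approx -7.6129$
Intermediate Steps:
$I = \frac{1}{3}$ ($I = \frac{1}{3} \cdot 1 = \frac{1}{3} \approx 0.33333$)
$j{\left(m \right)} = -5 + 2 m$
$W{\left(y \right)} = \frac{4 y}{3}$ ($W{\left(y \right)} = y \frac{1}{3} + y = \frac{y}{3} + y = \frac{4 y}{3}$)
$V = - \frac{208}{3}$ ($V = \frac{4}{3} \left(-52\right) = - \frac{208}{3} \approx -69.333$)
$T{\left(o,P \right)} = - 9 P$ ($T{\left(o,P \right)} = \left(-5 + 2 \left(-2\right)\right) P = \left(-5 - 4\right) P = - 9 P$)
$\frac{r{\left(-9 \right)}}{V} - \frac{4562}{T{\left(34,-68 \right)}} = \frac{11}{- \frac{208}{3}} - \frac{4562}{\left(-9\right) \left(-68\right)} = 11 \left(- \frac{3}{208}\right) - \frac{4562}{612} = - \frac{33}{208} - \frac{2281}{306} = - \frac{242273}{31824}$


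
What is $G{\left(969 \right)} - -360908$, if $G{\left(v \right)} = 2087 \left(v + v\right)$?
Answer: $4405514$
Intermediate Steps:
$G{\left(v \right)} = 4174 v$ ($G{\left(v \right)} = 2087 \cdot 2 v = 4174 v$)
$G{\left(969 \right)} - -360908 = 4174 \cdot 969 - -360908 = 4044606 + 360908 = 4405514$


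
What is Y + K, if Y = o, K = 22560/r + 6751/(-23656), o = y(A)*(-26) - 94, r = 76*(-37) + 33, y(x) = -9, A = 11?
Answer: 8651162971/65740024 ≈ 131.60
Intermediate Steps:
r = -2779 (r = -2812 + 33 = -2779)
o = 140 (o = -9*(-26) - 94 = 234 - 94 = 140)
K = -552440389/65740024 (K = 22560/(-2779) + 6751/(-23656) = 22560*(-1/2779) + 6751*(-1/23656) = -22560/2779 - 6751/23656 = -552440389/65740024 ≈ -8.4034)
Y = 140
Y + K = 140 - 552440389/65740024 = 8651162971/65740024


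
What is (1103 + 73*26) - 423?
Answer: 2578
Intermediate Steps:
(1103 + 73*26) - 423 = (1103 + 1898) - 423 = 3001 - 423 = 2578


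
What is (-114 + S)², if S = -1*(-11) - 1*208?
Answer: 96721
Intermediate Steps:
S = -197 (S = 11 - 208 = -197)
(-114 + S)² = (-114 - 197)² = (-311)² = 96721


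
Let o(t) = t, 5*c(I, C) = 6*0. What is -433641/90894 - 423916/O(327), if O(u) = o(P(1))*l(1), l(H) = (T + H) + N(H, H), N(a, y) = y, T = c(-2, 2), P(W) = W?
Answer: -6422048031/30298 ≈ -2.1196e+5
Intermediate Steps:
c(I, C) = 0 (c(I, C) = (6*0)/5 = (⅕)*0 = 0)
T = 0
l(H) = 2*H (l(H) = (0 + H) + H = H + H = 2*H)
O(u) = 2 (O(u) = 1*(2*1) = 1*2 = 2)
-433641/90894 - 423916/O(327) = -433641/90894 - 423916/2 = -433641*1/90894 - 423916*½ = -144547/30298 - 211958 = -6422048031/30298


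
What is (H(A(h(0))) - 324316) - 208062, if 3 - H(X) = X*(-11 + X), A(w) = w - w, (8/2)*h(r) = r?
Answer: -532375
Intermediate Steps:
h(r) = r/4
A(w) = 0
H(X) = 3 - X*(-11 + X)
(H(A(h(0))) - 324316) - 208062 = ((3 - 1*0² + 11*0) - 324316) - 208062 = ((3 - 1*0 + 0) - 324316) - 208062 = ((3 + 0 + 0) - 324316) - 208062 = (3 - 324316) - 208062 = -324313 - 208062 = -532375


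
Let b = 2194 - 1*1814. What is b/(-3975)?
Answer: -76/795 ≈ -0.095598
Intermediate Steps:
b = 380 (b = 2194 - 1814 = 380)
b/(-3975) = 380/(-3975) = 380*(-1/3975) = -76/795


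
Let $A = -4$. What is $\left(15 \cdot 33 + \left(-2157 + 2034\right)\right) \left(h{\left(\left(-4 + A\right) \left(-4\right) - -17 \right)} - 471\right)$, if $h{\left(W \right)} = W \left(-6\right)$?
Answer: $-284580$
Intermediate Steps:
$h{\left(W \right)} = - 6 W$
$\left(15 \cdot 33 + \left(-2157 + 2034\right)\right) \left(h{\left(\left(-4 + A\right) \left(-4\right) - -17 \right)} - 471\right) = \left(15 \cdot 33 + \left(-2157 + 2034\right)\right) \left(- 6 \left(\left(-4 - 4\right) \left(-4\right) - -17\right) - 471\right) = \left(495 - 123\right) \left(- 6 \left(\left(-8\right) \left(-4\right) + 17\right) - 471\right) = 372 \left(- 6 \left(32 + 17\right) - 471\right) = 372 \left(\left(-6\right) 49 - 471\right) = 372 \left(-294 - 471\right) = 372 \left(-765\right) = -284580$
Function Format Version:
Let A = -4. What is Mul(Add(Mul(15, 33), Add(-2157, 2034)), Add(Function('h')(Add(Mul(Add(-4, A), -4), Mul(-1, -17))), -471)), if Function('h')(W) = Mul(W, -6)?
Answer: -284580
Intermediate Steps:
Function('h')(W) = Mul(-6, W)
Mul(Add(Mul(15, 33), Add(-2157, 2034)), Add(Function('h')(Add(Mul(Add(-4, A), -4), Mul(-1, -17))), -471)) = Mul(Add(Mul(15, 33), Add(-2157, 2034)), Add(Mul(-6, Add(Mul(Add(-4, -4), -4), Mul(-1, -17))), -471)) = Mul(Add(495, -123), Add(Mul(-6, Add(Mul(-8, -4), 17)), -471)) = Mul(372, Add(Mul(-6, Add(32, 17)), -471)) = Mul(372, Add(Mul(-6, 49), -471)) = Mul(372, Add(-294, -471)) = Mul(372, -765) = -284580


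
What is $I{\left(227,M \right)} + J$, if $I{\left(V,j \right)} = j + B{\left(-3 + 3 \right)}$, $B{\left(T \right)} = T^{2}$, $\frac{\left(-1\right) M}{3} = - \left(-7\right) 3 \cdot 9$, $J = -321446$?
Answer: $-322013$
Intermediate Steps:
$M = -567$ ($M = - 3 \left(- \left(-7\right) 3 \cdot 9\right) = - 3 \left(- \left(-21\right) 9\right) = - 3 \left(\left(-1\right) \left(-189\right)\right) = \left(-3\right) 189 = -567$)
$I{\left(V,j \right)} = j$ ($I{\left(V,j \right)} = j + \left(-3 + 3\right)^{2} = j + 0^{2} = j + 0 = j$)
$I{\left(227,M \right)} + J = -567 - 321446 = -322013$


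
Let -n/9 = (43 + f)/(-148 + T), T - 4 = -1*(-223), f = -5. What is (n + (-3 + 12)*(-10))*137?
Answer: -1020924/79 ≈ -12923.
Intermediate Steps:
T = 227 (T = 4 - 1*(-223) = 4 + 223 = 227)
n = -342/79 (n = -9*(43 - 5)/(-148 + 227) = -342/79 ≈ -4.3291)
(n + (-3 + 12)*(-10))*137 = (-342/79 + (-3 + 12)*(-10))*137 = (-342/79 + 9*(-10))*137 = (-342/79 - 90)*137 = -7452/79*137 = -1020924/79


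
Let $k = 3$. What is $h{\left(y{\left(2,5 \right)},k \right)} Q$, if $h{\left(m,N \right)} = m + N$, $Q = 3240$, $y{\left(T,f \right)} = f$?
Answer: $25920$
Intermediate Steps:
$h{\left(m,N \right)} = N + m$
$h{\left(y{\left(2,5 \right)},k \right)} Q = \left(3 + 5\right) 3240 = 8 \cdot 3240 = 25920$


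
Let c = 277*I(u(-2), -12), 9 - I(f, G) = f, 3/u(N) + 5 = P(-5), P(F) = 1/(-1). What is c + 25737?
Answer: 56737/2 ≈ 28369.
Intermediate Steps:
P(F) = -1
u(N) = -½ (u(N) = 3/(-5 - 1) = 3/(-6) = 3*(-⅙) = -½)
I(f, G) = 9 - f
c = 5263/2 (c = 277*(9 - 1*(-½)) = 277*(9 + ½) = 277*(19/2) = 5263/2 ≈ 2631.5)
c + 25737 = 5263/2 + 25737 = 56737/2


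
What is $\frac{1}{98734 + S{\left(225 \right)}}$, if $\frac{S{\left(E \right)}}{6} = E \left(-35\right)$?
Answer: $\frac{1}{51484} \approx 1.9424 \cdot 10^{-5}$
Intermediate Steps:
$S{\left(E \right)} = - 210 E$ ($S{\left(E \right)} = 6 E \left(-35\right) = 6 \left(- 35 E\right) = - 210 E$)
$\frac{1}{98734 + S{\left(225 \right)}} = \frac{1}{98734 - 47250} = \frac{1}{51484}$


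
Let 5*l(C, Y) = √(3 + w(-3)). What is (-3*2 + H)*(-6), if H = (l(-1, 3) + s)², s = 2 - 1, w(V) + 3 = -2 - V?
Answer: 684/25 ≈ 27.360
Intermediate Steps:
w(V) = -5 - V (w(V) = -3 + (-2 - V) = -5 - V)
l(C, Y) = ⅕ (l(C, Y) = √(3 + (-5 - 1*(-3)))/5 = √(3 + (-5 + 3))/5 = √(3 - 2)/5 = √1/5 = (⅕)*1 = ⅕)
s = 1
H = 36/25 (H = (⅕ + 1)² = (6/5)² = 36/25 ≈ 1.4400)
(-3*2 + H)*(-6) = (-3*2 + 36/25)*(-6) = (-6 + 36/25)*(-6) = -114/25*(-6) = 684/25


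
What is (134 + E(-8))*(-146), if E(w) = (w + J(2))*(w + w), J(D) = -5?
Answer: -49932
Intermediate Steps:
E(w) = 2*w*(-5 + w) (E(w) = (w - 5)*(w + w) = (-5 + w)*(2*w) = 2*w*(-5 + w))
(134 + E(-8))*(-146) = (134 + 2*(-8)*(-5 - 8))*(-146) = (134 + 2*(-8)*(-13))*(-146) = (134 + 208)*(-146) = 342*(-146) = -49932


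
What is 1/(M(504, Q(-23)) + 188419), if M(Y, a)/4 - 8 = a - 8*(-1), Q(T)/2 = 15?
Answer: 1/188603 ≈ 5.3021e-6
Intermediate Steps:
Q(T) = 30 (Q(T) = 2*15 = 30)
M(Y, a) = 64 + 4*a (M(Y, a) = 32 + 4*(a - 8*(-1)) = 32 + 4*(a + 8) = 32 + 4*(8 + a) = 32 + (32 + 4*a) = 64 + 4*a)
1/(M(504, Q(-23)) + 188419) = 1/((64 + 4*30) + 188419) = 1/((64 + 120) + 188419) = 1/(184 + 188419) = 1/188603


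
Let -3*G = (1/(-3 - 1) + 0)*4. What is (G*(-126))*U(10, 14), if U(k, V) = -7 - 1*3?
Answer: 420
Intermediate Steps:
U(k, V) = -10 (U(k, V) = -7 - 3 = -10)
G = ⅓ (G = -(1/(-3 - 1) + 0)*4/3 = -(1/(-4) + 0)*4/3 = -(-¼ + 0)*4/3 = -(-1)*4/12 = -⅓*(-1) = ⅓ ≈ 0.33333)
(G*(-126))*U(10, 14) = ((⅓)*(-126))*(-10) = -42*(-10) = 420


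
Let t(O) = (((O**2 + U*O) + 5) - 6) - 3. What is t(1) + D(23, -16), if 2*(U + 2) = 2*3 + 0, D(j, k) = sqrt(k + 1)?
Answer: -2 + I*sqrt(15) ≈ -2.0 + 3.873*I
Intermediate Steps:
D(j, k) = sqrt(1 + k)
U = 1 (U = -2 + (2*3 + 0)/2 = -2 + (6 + 0)/2 = -2 + (1/2)*6 = -2 + 3 = 1)
t(O) = -4 + O + O**2 (t(O) = (((O**2 + 1*O) + 5) - 6) - 3 = (((O**2 + O) + 5) - 6) - 3 = (((O + O**2) + 5) - 6) - 3 = ((5 + O + O**2) - 6) - 3 = (-1 + O + O**2) - 3 = -4 + O + O**2)
t(1) + D(23, -16) = (-4 + 1 + 1**2) + sqrt(1 - 16) = (-4 + 1 + 1) + sqrt(-15) = -2 + I*sqrt(15)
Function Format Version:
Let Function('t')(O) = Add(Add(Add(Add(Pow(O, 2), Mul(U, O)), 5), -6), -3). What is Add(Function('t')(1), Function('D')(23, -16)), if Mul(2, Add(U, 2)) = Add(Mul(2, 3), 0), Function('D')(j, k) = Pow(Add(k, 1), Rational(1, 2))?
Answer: Add(-2, Mul(I, Pow(15, Rational(1, 2)))) ≈ Add(-2.0000, Mul(3.8730, I))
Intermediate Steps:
Function('D')(j, k) = Pow(Add(1, k), Rational(1, 2))
U = 1 (U = Add(-2, Mul(Rational(1, 2), Add(Mul(2, 3), 0))) = Add(-2, Mul(Rational(1, 2), Add(6, 0))) = Add(-2, Mul(Rational(1, 2), 6)) = Add(-2, 3) = 1)
Function('t')(O) = Add(-4, O, Pow(O, 2)) (Function('t')(O) = Add(Add(Add(Add(Pow(O, 2), Mul(1, O)), 5), -6), -3) = Add(Add(Add(Add(Pow(O, 2), O), 5), -6), -3) = Add(Add(Add(Add(O, Pow(O, 2)), 5), -6), -3) = Add(Add(Add(5, O, Pow(O, 2)), -6), -3) = Add(Add(-1, O, Pow(O, 2)), -3) = Add(-4, O, Pow(O, 2)))
Add(Function('t')(1), Function('D')(23, -16)) = Add(Add(-4, 1, Pow(1, 2)), Pow(Add(1, -16), Rational(1, 2))) = Add(Add(-4, 1, 1), Pow(-15, Rational(1, 2))) = Add(-2, Mul(I, Pow(15, Rational(1, 2))))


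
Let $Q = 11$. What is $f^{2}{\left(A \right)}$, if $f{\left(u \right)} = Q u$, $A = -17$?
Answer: $34969$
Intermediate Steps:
$f{\left(u \right)} = 11 u$
$f^{2}{\left(A \right)} = \left(11 \left(-17\right)\right)^{2} = \left(-187\right)^{2} = 34969$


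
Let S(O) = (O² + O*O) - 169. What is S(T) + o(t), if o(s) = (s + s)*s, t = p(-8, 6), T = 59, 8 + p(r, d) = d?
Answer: 6801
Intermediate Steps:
p(r, d) = -8 + d
t = -2 (t = -8 + 6 = -2)
S(O) = -169 + 2*O² (S(O) = (O² + O²) - 169 = 2*O² - 169 = -169 + 2*O²)
o(s) = 2*s² (o(s) = (2*s)*s = 2*s²)
S(T) + o(t) = (-169 + 2*59²) + 2*(-2)² = (-169 + 2*3481) + 2*4 = (-169 + 6962) + 8 = 6793 + 8 = 6801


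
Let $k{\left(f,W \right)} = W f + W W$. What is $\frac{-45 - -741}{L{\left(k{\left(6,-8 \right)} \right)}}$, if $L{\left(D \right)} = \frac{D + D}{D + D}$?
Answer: $696$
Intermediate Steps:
$k{\left(f,W \right)} = W^{2} + W f$ ($k{\left(f,W \right)} = W f + W^{2} = W^{2} + W f$)
$L{\left(D \right)} = 1$ ($L{\left(D \right)} = \frac{2 D}{2 D} = 2 D \frac{1}{2 D} = 1$)
$\frac{-45 - -741}{L{\left(k{\left(6,-8 \right)} \right)}} = \frac{-45 - -741}{1} = \left(-45 + 741\right) 1 = 696 \cdot 1 = 696$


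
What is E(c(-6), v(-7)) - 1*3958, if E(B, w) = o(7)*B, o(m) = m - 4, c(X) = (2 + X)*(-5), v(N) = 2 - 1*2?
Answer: -3898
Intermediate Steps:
v(N) = 0 (v(N) = 2 - 2 = 0)
c(X) = -10 - 5*X
o(m) = -4 + m
E(B, w) = 3*B (E(B, w) = (-4 + 7)*B = 3*B)
E(c(-6), v(-7)) - 1*3958 = 3*(-10 - 5*(-6)) - 1*3958 = 3*(-10 + 30) - 3958 = 3*20 - 3958 = 60 - 3958 = -3898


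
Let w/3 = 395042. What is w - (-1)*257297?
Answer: 1442423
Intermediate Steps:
w = 1185126 (w = 3*395042 = 1185126)
w - (-1)*257297 = 1185126 - (-1)*257297 = 1185126 - 1*(-257297) = 1185126 + 257297 = 1442423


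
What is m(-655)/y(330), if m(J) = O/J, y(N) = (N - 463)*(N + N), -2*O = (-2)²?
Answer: -1/28747950 ≈ -3.4785e-8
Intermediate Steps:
O = -2 (O = -½*(-2)² = -½*4 = -2)
y(N) = 2*N*(-463 + N) (y(N) = (-463 + N)*(2*N) = 2*N*(-463 + N))
m(J) = -2/J
m(-655)/y(330) = (-2/(-655))/((2*330*(-463 + 330))) = (-2*(-1/655))/((2*330*(-133))) = (2/655)/(-87780) = (2/655)*(-1/87780) = -1/28747950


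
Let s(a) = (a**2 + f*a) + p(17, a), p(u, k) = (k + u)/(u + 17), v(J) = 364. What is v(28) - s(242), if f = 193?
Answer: -3567063/34 ≈ -1.0491e+5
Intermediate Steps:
p(u, k) = (k + u)/(17 + u)
s(a) = 1/2 + a**2 + 6563*a/34 (s(a) = (a**2 + 193*a) + (a + 17)/(17 + 17) = (a**2 + 193*a) + (17 + a)/34 = (a**2 + 193*a) + (1/2 + a/34) = 1/2 + a**2 + 6563*a/34)
v(28) - s(242) = 364 - (1/2 + 242**2 + (6563/34)*242) = 364 - (1/2 + 58564 + 794123/17) = 364 - 1*3579439/34 = 364 - 3579439/34 = -3567063/34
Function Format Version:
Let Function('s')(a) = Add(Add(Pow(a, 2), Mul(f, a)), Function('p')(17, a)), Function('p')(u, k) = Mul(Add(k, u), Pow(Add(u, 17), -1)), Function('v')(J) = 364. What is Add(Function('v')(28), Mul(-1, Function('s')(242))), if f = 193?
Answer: Rational(-3567063, 34) ≈ -1.0491e+5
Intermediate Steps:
Function('p')(u, k) = Mul(Pow(Add(17, u), -1), Add(k, u)) (Function('p')(u, k) = Mul(Add(k, u), Pow(Add(17, u), -1)) = Mul(Pow(Add(17, u), -1), Add(k, u)))
Function('s')(a) = Add(Rational(1, 2), Pow(a, 2), Mul(Rational(6563, 34), a)) (Function('s')(a) = Add(Add(Pow(a, 2), Mul(193, a)), Mul(Pow(Add(17, 17), -1), Add(a, 17))) = Add(Add(Pow(a, 2), Mul(193, a)), Mul(Pow(34, -1), Add(17, a))) = Add(Add(Pow(a, 2), Mul(193, a)), Mul(Rational(1, 34), Add(17, a))) = Add(Add(Pow(a, 2), Mul(193, a)), Add(Rational(1, 2), Mul(Rational(1, 34), a))) = Add(Rational(1, 2), Pow(a, 2), Mul(Rational(6563, 34), a)))
Add(Function('v')(28), Mul(-1, Function('s')(242))) = Add(364, Mul(-1, Add(Rational(1, 2), Pow(242, 2), Mul(Rational(6563, 34), 242)))) = Add(364, Mul(-1, Add(Rational(1, 2), 58564, Rational(794123, 17)))) = Add(364, Mul(-1, Rational(3579439, 34))) = Add(364, Rational(-3579439, 34)) = Rational(-3567063, 34)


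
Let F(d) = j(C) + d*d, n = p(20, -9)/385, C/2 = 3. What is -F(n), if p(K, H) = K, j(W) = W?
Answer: -35590/5929 ≈ -6.0027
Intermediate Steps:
C = 6 (C = 2*3 = 6)
n = 4/77 (n = 20/385 = 20*(1/385) = 4/77 ≈ 0.051948)
F(d) = 6 + d² (F(d) = 6 + d*d = 6 + d²)
-F(n) = -(6 + (4/77)²) = -(6 + 16/5929) = -1*35590/5929 = -35590/5929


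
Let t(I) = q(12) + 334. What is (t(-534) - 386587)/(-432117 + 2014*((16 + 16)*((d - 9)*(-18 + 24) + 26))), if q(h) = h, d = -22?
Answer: 386241/10743797 ≈ 0.035950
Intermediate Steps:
t(I) = 346 (t(I) = 12 + 334 = 346)
(t(-534) - 386587)/(-432117 + 2014*((16 + 16)*((d - 9)*(-18 + 24) + 26))) = (346 - 386587)/(-432117 + 2014*((16 + 16)*((-22 - 9)*(-18 + 24) + 26))) = -386241/(-432117 + 2014*(32*(-31*6 + 26))) = -386241/(-432117 + 2014*(32*(-186 + 26))) = -386241/(-432117 + 2014*(32*(-160))) = -386241/(-432117 + 2014*(-5120)) = -386241/(-432117 - 10311680) = -386241/(-10743797) = -386241*(-1/10743797) = 386241/10743797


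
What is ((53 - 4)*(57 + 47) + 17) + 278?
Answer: 5391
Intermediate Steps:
((53 - 4)*(57 + 47) + 17) + 278 = (49*104 + 17) + 278 = (5096 + 17) + 278 = 5113 + 278 = 5391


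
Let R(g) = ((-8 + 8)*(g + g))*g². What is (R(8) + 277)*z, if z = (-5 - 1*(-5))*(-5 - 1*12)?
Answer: 0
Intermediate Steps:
R(g) = 0 (R(g) = (0*(2*g))*g² = 0*g² = 0)
z = 0 (z = (-5 + 5)*(-5 - 12) = 0*(-17) = 0)
(R(8) + 277)*z = (0 + 277)*0 = 277*0 = 0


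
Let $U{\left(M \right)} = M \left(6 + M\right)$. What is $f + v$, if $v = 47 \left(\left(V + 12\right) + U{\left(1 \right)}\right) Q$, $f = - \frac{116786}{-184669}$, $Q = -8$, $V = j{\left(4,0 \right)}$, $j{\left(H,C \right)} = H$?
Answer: $- \frac{1596900726}{184669} \approx -8647.4$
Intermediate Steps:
$V = 4$
$f = \frac{116786}{184669}$ ($f = \left(-116786\right) \left(- \frac{1}{184669}\right) = \frac{116786}{184669} \approx 0.63241$)
$v = -8648$ ($v = 47 \left(\left(4 + 12\right) + 1 \left(6 + 1\right)\right) \left(-8\right) = 47 \left(16 + 1 \cdot 7\right) \left(-8\right) = 47 \left(16 + 7\right) \left(-8\right) = 47 \cdot 23 \left(-8\right) = 1081 \left(-8\right) = -8648$)
$f + v = \frac{116786}{184669} - 8648 = - \frac{1596900726}{184669}$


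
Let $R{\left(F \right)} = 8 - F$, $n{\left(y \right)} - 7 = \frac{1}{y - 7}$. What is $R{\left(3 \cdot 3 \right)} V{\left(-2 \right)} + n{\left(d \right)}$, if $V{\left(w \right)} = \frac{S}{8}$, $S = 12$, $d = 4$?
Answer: $\frac{31}{6} \approx 5.1667$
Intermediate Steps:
$n{\left(y \right)} = 7 + \frac{1}{-7 + y}$ ($n{\left(y \right)} = 7 + \frac{1}{y - 7} = 7 + \frac{1}{-7 + y}$)
$V{\left(w \right)} = \frac{3}{2}$ ($V{\left(w \right)} = \frac{12}{8} = 12 \cdot \frac{1}{8} = \frac{3}{2}$)
$R{\left(3 \cdot 3 \right)} V{\left(-2 \right)} + n{\left(d \right)} = \left(8 - 3 \cdot 3\right) \frac{3}{2} + \frac{-48 + 7 \cdot 4}{-7 + 4} = \left(8 - 9\right) \frac{3}{2} + \frac{-48 + 28}{-3} = \left(8 - 9\right) \frac{3}{2} - - \frac{20}{3} = \left(-1\right) \frac{3}{2} + \frac{20}{3} = - \frac{3}{2} + \frac{20}{3} = \frac{31}{6}$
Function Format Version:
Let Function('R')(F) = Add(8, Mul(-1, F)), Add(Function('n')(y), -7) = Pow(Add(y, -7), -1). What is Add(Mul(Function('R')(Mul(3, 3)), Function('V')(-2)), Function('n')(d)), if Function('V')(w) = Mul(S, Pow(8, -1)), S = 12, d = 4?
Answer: Rational(31, 6) ≈ 5.1667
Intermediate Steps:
Function('n')(y) = Add(7, Pow(Add(-7, y), -1)) (Function('n')(y) = Add(7, Pow(Add(y, -7), -1)) = Add(7, Pow(Add(-7, y), -1)))
Function('V')(w) = Rational(3, 2) (Function('V')(w) = Mul(12, Pow(8, -1)) = Mul(12, Rational(1, 8)) = Rational(3, 2))
Add(Mul(Function('R')(Mul(3, 3)), Function('V')(-2)), Function('n')(d)) = Add(Mul(Add(8, Mul(-1, Mul(3, 3))), Rational(3, 2)), Mul(Pow(Add(-7, 4), -1), Add(-48, Mul(7, 4)))) = Add(Mul(Add(8, Mul(-1, 9)), Rational(3, 2)), Mul(Pow(-3, -1), Add(-48, 28))) = Add(Mul(Add(8, -9), Rational(3, 2)), Mul(Rational(-1, 3), -20)) = Add(Mul(-1, Rational(3, 2)), Rational(20, 3)) = Add(Rational(-3, 2), Rational(20, 3)) = Rational(31, 6)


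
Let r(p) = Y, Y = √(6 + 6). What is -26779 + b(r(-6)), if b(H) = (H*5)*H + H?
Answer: -26719 + 2*√3 ≈ -26716.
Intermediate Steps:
Y = 2*√3 (Y = √12 = 2*√3 ≈ 3.4641)
r(p) = 2*√3
b(H) = H + 5*H² (b(H) = (5*H)*H + H = 5*H² + H = H + 5*H²)
-26779 + b(r(-6)) = -26779 + (2*√3)*(1 + 5*(2*√3)) = -26779 + (2*√3)*(1 + 10*√3) = -26779 + 2*√3*(1 + 10*√3)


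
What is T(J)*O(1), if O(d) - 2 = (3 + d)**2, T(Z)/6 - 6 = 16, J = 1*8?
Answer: 2376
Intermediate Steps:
J = 8
T(Z) = 132 (T(Z) = 36 + 6*16 = 36 + 96 = 132)
O(d) = 2 + (3 + d)**2
T(J)*O(1) = 132*(2 + (3 + 1)**2) = 132*(2 + 4**2) = 132*(2 + 16) = 132*18 = 2376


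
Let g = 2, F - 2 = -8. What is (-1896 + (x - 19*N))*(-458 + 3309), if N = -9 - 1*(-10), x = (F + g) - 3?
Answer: -5479622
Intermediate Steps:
F = -6 (F = 2 - 8 = -6)
x = -7 (x = (-6 + 2) - 3 = -4 - 3 = -7)
N = 1 (N = -9 + 10 = 1)
(-1896 + (x - 19*N))*(-458 + 3309) = (-1896 + (-7 - 19*1))*(-458 + 3309) = (-1896 + (-7 - 19))*2851 = (-1896 - 26)*2851 = -1922*2851 = -5479622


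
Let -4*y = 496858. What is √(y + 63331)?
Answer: I*√243534/2 ≈ 246.75*I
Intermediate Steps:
y = -248429/2 (y = -¼*496858 = -248429/2 ≈ -1.2421e+5)
√(y + 63331) = √(-248429/2 + 63331) = √(-121767/2) = I*√243534/2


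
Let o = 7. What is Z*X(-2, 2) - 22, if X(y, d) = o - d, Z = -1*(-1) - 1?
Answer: -22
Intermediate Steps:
Z = 0 (Z = 1 - 1 = 0)
X(y, d) = 7 - d
Z*X(-2, 2) - 22 = 0*(7 - 1*2) - 22 = 0*(7 - 2) - 22 = 0*5 - 22 = 0 - 22 = -22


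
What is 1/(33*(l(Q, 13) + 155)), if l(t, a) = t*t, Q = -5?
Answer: 1/5940 ≈ 0.00016835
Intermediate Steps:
l(t, a) = t**2
1/(33*(l(Q, 13) + 155)) = 1/(33*((-5)**2 + 155)) = 1/(33*(25 + 155)) = 1/(33*180) = 1/5940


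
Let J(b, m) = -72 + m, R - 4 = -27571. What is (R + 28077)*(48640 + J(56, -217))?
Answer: 24659010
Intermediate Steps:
R = -27567 (R = 4 - 27571 = -27567)
(R + 28077)*(48640 + J(56, -217)) = (-27567 + 28077)*(48640 + (-72 - 217)) = 510*(48640 - 289) = 510*48351 = 24659010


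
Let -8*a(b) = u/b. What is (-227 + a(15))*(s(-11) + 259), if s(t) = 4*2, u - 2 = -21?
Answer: -2422669/40 ≈ -60567.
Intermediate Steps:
u = -19 (u = 2 - 21 = -19)
a(b) = 19/(8*b) (a(b) = -(-19)/(8*b) = 19/(8*b))
s(t) = 8
(-227 + a(15))*(s(-11) + 259) = (-227 + (19/8)/15)*(8 + 259) = (-227 + (19/8)*(1/15))*267 = (-227 + 19/120)*267 = -27221/120*267 = -2422669/40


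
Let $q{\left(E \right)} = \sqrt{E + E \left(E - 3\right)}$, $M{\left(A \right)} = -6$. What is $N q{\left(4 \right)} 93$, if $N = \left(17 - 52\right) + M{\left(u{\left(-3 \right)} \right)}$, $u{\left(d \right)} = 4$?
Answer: $- 7626 \sqrt{2} \approx -10785.0$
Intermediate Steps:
$q{\left(E \right)} = \sqrt{E + E \left(-3 + E\right)}$
$N = -41$ ($N = \left(17 - 52\right) - 6 = -35 - 6 = -41$)
$N q{\left(4 \right)} 93 = - 41 \sqrt{4 \left(-2 + 4\right)} 93 = - 41 \sqrt{4 \cdot 2} \cdot 93 = - 41 \sqrt{8} \cdot 93 = - 41 \cdot 2 \sqrt{2} \cdot 93 = - 82 \sqrt{2} \cdot 93 = - 7626 \sqrt{2}$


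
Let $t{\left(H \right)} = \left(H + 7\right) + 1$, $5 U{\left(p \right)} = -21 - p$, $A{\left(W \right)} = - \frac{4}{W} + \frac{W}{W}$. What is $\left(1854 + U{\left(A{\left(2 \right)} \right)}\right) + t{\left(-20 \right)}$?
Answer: $1838$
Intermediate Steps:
$A{\left(W \right)} = 1 - \frac{4}{W}$ ($A{\left(W \right)} = - \frac{4}{W} + 1 = 1 - \frac{4}{W}$)
$U{\left(p \right)} = - \frac{21}{5} - \frac{p}{5}$ ($U{\left(p \right)} = \frac{-21 - p}{5} = - \frac{21}{5} - \frac{p}{5}$)
$t{\left(H \right)} = 8 + H$ ($t{\left(H \right)} = \left(7 + H\right) + 1 = 8 + H$)
$\left(1854 + U{\left(A{\left(2 \right)} \right)}\right) + t{\left(-20 \right)} = \left(1854 - \left(\frac{21}{5} + \frac{\frac{1}{2} \left(-4 + 2\right)}{5}\right)\right) + \left(8 - 20\right) = \left(1854 - \left(\frac{21}{5} + \frac{\frac{1}{2} \left(-2\right)}{5}\right)\right) - 12 = \left(1854 - 4\right) - 12 = 1850 - 12 = 1838$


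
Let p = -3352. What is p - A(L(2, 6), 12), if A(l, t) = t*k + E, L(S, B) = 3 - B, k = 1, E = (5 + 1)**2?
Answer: -3400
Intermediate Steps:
E = 36 (E = 6**2 = 36)
A(l, t) = 36 + t (A(l, t) = t*1 + 36 = t + 36 = 36 + t)
p - A(L(2, 6), 12) = -3352 - (36 + 12) = -3352 - 1*48 = -3352 - 48 = -3400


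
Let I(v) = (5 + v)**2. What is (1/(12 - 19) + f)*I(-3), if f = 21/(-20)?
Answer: -167/35 ≈ -4.7714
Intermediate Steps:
f = -21/20 (f = 21*(-1/20) = -21/20 ≈ -1.0500)
(1/(12 - 19) + f)*I(-3) = (1/(12 - 19) - 21/20)*(5 - 3)**2 = (1/(-7) - 21/20)*2**2 = (-1/7 - 21/20)*4 = -167/140*4 = -167/35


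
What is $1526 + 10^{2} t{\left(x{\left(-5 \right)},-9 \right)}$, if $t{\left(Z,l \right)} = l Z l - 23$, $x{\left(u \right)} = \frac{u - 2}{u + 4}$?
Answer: $55926$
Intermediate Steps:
$x{\left(u \right)} = \frac{-2 + u}{4 + u}$
$t{\left(Z,l \right)} = -23 + Z l^{2}$ ($t{\left(Z,l \right)} = Z l l - 23 = Z l^{2} - 23 = -23 + Z l^{2}$)
$1526 + 10^{2} t{\left(x{\left(-5 \right)},-9 \right)} = 1526 + 10^{2} \left(-23 + \frac{-2 - 5}{4 - 5} \left(-9\right)^{2}\right) = 1526 + 100 \left(-23 + \frac{1}{-1} \left(-7\right) 81\right) = 1526 + 100 \left(-23 + \left(-1\right) \left(-7\right) 81\right) = 1526 + 100 \left(-23 + 7 \cdot 81\right) = 1526 + 100 \left(-23 + 567\right) = 1526 + 100 \cdot 544 = 1526 + 54400 = 55926$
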